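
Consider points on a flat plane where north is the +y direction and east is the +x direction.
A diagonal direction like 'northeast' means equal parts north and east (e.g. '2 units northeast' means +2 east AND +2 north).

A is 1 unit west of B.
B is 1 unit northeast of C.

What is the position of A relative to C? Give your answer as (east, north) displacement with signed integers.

Answer: A is at (east=0, north=1) relative to C.

Derivation:
Place C at the origin (east=0, north=0).
  B is 1 unit northeast of C: delta (east=+1, north=+1); B at (east=1, north=1).
  A is 1 unit west of B: delta (east=-1, north=+0); A at (east=0, north=1).
Therefore A relative to C: (east=0, north=1).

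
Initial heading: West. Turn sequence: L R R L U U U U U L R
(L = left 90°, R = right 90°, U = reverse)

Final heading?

Answer: Final heading: East

Derivation:
Start: West
  L (left (90° counter-clockwise)) -> South
  R (right (90° clockwise)) -> West
  R (right (90° clockwise)) -> North
  L (left (90° counter-clockwise)) -> West
  U (U-turn (180°)) -> East
  U (U-turn (180°)) -> West
  U (U-turn (180°)) -> East
  U (U-turn (180°)) -> West
  U (U-turn (180°)) -> East
  L (left (90° counter-clockwise)) -> North
  R (right (90° clockwise)) -> East
Final: East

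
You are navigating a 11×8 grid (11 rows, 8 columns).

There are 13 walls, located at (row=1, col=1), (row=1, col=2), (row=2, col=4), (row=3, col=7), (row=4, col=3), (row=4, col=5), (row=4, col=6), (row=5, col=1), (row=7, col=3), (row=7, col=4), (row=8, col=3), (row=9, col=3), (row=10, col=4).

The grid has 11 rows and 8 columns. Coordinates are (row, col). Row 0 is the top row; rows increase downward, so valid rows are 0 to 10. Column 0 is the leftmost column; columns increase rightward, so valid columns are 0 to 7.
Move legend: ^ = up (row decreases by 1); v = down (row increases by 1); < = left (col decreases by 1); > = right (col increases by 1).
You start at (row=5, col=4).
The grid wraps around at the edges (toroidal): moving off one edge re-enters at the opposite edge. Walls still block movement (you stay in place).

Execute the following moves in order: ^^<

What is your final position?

Start: (row=5, col=4)
  ^ (up): (row=5, col=4) -> (row=4, col=4)
  ^ (up): (row=4, col=4) -> (row=3, col=4)
  < (left): (row=3, col=4) -> (row=3, col=3)
Final: (row=3, col=3)

Answer: Final position: (row=3, col=3)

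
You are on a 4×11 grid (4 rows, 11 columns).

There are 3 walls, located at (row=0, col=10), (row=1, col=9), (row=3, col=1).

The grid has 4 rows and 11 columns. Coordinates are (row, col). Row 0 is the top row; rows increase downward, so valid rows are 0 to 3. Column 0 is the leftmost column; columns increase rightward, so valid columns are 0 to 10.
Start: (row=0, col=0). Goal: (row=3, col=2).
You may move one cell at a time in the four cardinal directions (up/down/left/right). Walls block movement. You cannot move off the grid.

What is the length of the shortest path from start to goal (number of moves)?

BFS from (row=0, col=0) until reaching (row=3, col=2):
  Distance 0: (row=0, col=0)
  Distance 1: (row=0, col=1), (row=1, col=0)
  Distance 2: (row=0, col=2), (row=1, col=1), (row=2, col=0)
  Distance 3: (row=0, col=3), (row=1, col=2), (row=2, col=1), (row=3, col=0)
  Distance 4: (row=0, col=4), (row=1, col=3), (row=2, col=2)
  Distance 5: (row=0, col=5), (row=1, col=4), (row=2, col=3), (row=3, col=2)  <- goal reached here
One shortest path (5 moves): (row=0, col=0) -> (row=0, col=1) -> (row=0, col=2) -> (row=1, col=2) -> (row=2, col=2) -> (row=3, col=2)

Answer: Shortest path length: 5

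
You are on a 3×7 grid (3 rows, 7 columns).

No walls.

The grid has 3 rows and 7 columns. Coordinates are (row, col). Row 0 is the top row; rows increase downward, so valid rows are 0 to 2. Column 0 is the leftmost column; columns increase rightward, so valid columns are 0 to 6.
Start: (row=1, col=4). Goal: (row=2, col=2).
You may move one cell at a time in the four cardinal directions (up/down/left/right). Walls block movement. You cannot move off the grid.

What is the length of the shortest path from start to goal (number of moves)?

Answer: Shortest path length: 3

Derivation:
BFS from (row=1, col=4) until reaching (row=2, col=2):
  Distance 0: (row=1, col=4)
  Distance 1: (row=0, col=4), (row=1, col=3), (row=1, col=5), (row=2, col=4)
  Distance 2: (row=0, col=3), (row=0, col=5), (row=1, col=2), (row=1, col=6), (row=2, col=3), (row=2, col=5)
  Distance 3: (row=0, col=2), (row=0, col=6), (row=1, col=1), (row=2, col=2), (row=2, col=6)  <- goal reached here
One shortest path (3 moves): (row=1, col=4) -> (row=1, col=3) -> (row=1, col=2) -> (row=2, col=2)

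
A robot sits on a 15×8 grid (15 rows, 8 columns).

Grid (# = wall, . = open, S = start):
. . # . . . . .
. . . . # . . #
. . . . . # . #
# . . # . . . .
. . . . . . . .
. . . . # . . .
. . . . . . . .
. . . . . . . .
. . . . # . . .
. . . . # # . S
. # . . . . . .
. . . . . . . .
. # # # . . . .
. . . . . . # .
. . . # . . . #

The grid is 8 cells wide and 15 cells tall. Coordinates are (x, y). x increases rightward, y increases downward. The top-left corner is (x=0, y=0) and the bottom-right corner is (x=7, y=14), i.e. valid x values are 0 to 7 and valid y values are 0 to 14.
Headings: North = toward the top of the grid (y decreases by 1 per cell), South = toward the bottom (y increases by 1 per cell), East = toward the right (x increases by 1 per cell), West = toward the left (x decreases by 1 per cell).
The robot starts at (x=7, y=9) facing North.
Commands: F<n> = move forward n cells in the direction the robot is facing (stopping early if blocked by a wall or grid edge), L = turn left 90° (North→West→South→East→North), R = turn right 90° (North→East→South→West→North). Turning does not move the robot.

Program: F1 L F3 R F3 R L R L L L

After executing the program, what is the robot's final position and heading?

Answer: Final position: (x=5, y=5), facing South

Derivation:
Start: (x=7, y=9), facing North
  F1: move forward 1, now at (x=7, y=8)
  L: turn left, now facing West
  F3: move forward 2/3 (blocked), now at (x=5, y=8)
  R: turn right, now facing North
  F3: move forward 3, now at (x=5, y=5)
  R: turn right, now facing East
  L: turn left, now facing North
  R: turn right, now facing East
  L: turn left, now facing North
  L: turn left, now facing West
  L: turn left, now facing South
Final: (x=5, y=5), facing South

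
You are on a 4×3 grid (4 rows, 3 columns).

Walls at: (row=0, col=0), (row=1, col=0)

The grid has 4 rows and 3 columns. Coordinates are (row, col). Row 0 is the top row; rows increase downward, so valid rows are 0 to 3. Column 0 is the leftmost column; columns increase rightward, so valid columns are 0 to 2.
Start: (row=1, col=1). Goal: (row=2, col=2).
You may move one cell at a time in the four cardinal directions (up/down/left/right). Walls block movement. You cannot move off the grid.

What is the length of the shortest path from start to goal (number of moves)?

Answer: Shortest path length: 2

Derivation:
BFS from (row=1, col=1) until reaching (row=2, col=2):
  Distance 0: (row=1, col=1)
  Distance 1: (row=0, col=1), (row=1, col=2), (row=2, col=1)
  Distance 2: (row=0, col=2), (row=2, col=0), (row=2, col=2), (row=3, col=1)  <- goal reached here
One shortest path (2 moves): (row=1, col=1) -> (row=1, col=2) -> (row=2, col=2)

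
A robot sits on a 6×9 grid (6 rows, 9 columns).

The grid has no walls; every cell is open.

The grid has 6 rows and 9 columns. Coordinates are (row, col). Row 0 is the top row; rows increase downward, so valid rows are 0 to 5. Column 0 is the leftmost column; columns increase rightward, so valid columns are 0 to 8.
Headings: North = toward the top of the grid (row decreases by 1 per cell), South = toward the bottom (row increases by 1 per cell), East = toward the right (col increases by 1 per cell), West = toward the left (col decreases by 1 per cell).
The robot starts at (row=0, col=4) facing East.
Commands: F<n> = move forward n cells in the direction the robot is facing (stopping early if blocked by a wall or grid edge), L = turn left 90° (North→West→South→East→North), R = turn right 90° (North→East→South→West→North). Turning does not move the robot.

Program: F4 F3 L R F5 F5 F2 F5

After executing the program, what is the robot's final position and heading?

Answer: Final position: (row=0, col=8), facing East

Derivation:
Start: (row=0, col=4), facing East
  F4: move forward 4, now at (row=0, col=8)
  F3: move forward 0/3 (blocked), now at (row=0, col=8)
  L: turn left, now facing North
  R: turn right, now facing East
  F5: move forward 0/5 (blocked), now at (row=0, col=8)
  F5: move forward 0/5 (blocked), now at (row=0, col=8)
  F2: move forward 0/2 (blocked), now at (row=0, col=8)
  F5: move forward 0/5 (blocked), now at (row=0, col=8)
Final: (row=0, col=8), facing East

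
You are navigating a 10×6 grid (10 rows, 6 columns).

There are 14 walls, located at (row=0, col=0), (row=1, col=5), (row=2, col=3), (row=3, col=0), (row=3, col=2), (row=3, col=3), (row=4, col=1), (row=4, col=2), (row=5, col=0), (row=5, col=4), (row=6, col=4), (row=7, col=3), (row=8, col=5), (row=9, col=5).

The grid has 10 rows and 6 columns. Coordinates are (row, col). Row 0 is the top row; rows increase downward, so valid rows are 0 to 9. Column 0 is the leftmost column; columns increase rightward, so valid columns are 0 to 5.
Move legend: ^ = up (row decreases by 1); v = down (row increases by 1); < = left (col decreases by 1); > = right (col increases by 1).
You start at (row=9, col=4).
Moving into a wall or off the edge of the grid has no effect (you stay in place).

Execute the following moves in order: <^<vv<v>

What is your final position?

Start: (row=9, col=4)
  < (left): (row=9, col=4) -> (row=9, col=3)
  ^ (up): (row=9, col=3) -> (row=8, col=3)
  < (left): (row=8, col=3) -> (row=8, col=2)
  v (down): (row=8, col=2) -> (row=9, col=2)
  v (down): blocked, stay at (row=9, col=2)
  < (left): (row=9, col=2) -> (row=9, col=1)
  v (down): blocked, stay at (row=9, col=1)
  > (right): (row=9, col=1) -> (row=9, col=2)
Final: (row=9, col=2)

Answer: Final position: (row=9, col=2)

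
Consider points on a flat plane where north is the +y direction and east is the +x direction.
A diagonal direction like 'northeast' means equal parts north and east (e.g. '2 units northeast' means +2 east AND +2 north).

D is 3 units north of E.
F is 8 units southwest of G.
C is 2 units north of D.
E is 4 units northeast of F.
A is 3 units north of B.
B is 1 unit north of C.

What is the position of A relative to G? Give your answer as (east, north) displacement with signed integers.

Answer: A is at (east=-4, north=5) relative to G.

Derivation:
Place G at the origin (east=0, north=0).
  F is 8 units southwest of G: delta (east=-8, north=-8); F at (east=-8, north=-8).
  E is 4 units northeast of F: delta (east=+4, north=+4); E at (east=-4, north=-4).
  D is 3 units north of E: delta (east=+0, north=+3); D at (east=-4, north=-1).
  C is 2 units north of D: delta (east=+0, north=+2); C at (east=-4, north=1).
  B is 1 unit north of C: delta (east=+0, north=+1); B at (east=-4, north=2).
  A is 3 units north of B: delta (east=+0, north=+3); A at (east=-4, north=5).
Therefore A relative to G: (east=-4, north=5).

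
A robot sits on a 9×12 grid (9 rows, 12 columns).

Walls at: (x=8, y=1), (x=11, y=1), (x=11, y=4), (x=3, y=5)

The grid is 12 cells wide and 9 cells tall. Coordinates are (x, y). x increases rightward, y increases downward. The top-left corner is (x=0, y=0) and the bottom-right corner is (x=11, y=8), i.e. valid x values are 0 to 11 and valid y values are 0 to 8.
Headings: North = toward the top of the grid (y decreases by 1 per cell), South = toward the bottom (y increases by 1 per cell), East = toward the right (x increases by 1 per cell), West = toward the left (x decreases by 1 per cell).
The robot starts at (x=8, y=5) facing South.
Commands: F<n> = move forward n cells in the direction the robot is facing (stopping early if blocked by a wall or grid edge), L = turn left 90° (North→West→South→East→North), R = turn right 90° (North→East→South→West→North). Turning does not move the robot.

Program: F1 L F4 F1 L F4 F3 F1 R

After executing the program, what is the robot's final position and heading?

Start: (x=8, y=5), facing South
  F1: move forward 1, now at (x=8, y=6)
  L: turn left, now facing East
  F4: move forward 3/4 (blocked), now at (x=11, y=6)
  F1: move forward 0/1 (blocked), now at (x=11, y=6)
  L: turn left, now facing North
  F4: move forward 1/4 (blocked), now at (x=11, y=5)
  F3: move forward 0/3 (blocked), now at (x=11, y=5)
  F1: move forward 0/1 (blocked), now at (x=11, y=5)
  R: turn right, now facing East
Final: (x=11, y=5), facing East

Answer: Final position: (x=11, y=5), facing East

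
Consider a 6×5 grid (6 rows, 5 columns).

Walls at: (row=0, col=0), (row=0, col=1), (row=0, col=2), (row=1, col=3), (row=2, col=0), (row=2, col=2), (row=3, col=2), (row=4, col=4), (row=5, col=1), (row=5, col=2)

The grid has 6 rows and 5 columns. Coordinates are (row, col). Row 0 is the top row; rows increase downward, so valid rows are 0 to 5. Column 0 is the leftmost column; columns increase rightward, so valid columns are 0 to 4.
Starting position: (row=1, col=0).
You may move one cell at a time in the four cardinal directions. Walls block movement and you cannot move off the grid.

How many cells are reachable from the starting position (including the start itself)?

Answer: Reachable cells: 20

Derivation:
BFS flood-fill from (row=1, col=0):
  Distance 0: (row=1, col=0)
  Distance 1: (row=1, col=1)
  Distance 2: (row=1, col=2), (row=2, col=1)
  Distance 3: (row=3, col=1)
  Distance 4: (row=3, col=0), (row=4, col=1)
  Distance 5: (row=4, col=0), (row=4, col=2)
  Distance 6: (row=4, col=3), (row=5, col=0)
  Distance 7: (row=3, col=3), (row=5, col=3)
  Distance 8: (row=2, col=3), (row=3, col=4), (row=5, col=4)
  Distance 9: (row=2, col=4)
  Distance 10: (row=1, col=4)
  Distance 11: (row=0, col=4)
  Distance 12: (row=0, col=3)
Total reachable: 20 (grid has 20 open cells total)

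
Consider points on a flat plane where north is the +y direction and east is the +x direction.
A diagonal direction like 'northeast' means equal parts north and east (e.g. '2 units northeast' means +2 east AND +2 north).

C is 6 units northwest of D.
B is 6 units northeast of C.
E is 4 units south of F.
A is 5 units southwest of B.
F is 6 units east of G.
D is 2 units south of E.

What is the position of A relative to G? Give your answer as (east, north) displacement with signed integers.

Place G at the origin (east=0, north=0).
  F is 6 units east of G: delta (east=+6, north=+0); F at (east=6, north=0).
  E is 4 units south of F: delta (east=+0, north=-4); E at (east=6, north=-4).
  D is 2 units south of E: delta (east=+0, north=-2); D at (east=6, north=-6).
  C is 6 units northwest of D: delta (east=-6, north=+6); C at (east=0, north=0).
  B is 6 units northeast of C: delta (east=+6, north=+6); B at (east=6, north=6).
  A is 5 units southwest of B: delta (east=-5, north=-5); A at (east=1, north=1).
Therefore A relative to G: (east=1, north=1).

Answer: A is at (east=1, north=1) relative to G.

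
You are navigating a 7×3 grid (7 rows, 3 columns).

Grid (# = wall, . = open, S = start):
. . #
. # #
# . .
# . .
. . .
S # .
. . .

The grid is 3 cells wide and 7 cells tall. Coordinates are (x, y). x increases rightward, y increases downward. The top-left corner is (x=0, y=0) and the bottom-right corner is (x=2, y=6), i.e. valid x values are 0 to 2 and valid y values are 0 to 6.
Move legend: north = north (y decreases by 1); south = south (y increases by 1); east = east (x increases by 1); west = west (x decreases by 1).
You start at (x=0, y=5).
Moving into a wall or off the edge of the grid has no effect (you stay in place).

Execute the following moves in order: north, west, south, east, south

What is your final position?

Start: (x=0, y=5)
  north (north): (x=0, y=5) -> (x=0, y=4)
  west (west): blocked, stay at (x=0, y=4)
  south (south): (x=0, y=4) -> (x=0, y=5)
  east (east): blocked, stay at (x=0, y=5)
  south (south): (x=0, y=5) -> (x=0, y=6)
Final: (x=0, y=6)

Answer: Final position: (x=0, y=6)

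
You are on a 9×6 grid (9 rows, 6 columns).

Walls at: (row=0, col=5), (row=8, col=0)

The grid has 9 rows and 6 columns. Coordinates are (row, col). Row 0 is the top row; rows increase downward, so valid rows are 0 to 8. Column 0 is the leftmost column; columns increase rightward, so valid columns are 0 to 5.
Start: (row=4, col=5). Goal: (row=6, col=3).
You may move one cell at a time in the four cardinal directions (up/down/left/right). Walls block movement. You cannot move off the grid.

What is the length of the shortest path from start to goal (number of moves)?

Answer: Shortest path length: 4

Derivation:
BFS from (row=4, col=5) until reaching (row=6, col=3):
  Distance 0: (row=4, col=5)
  Distance 1: (row=3, col=5), (row=4, col=4), (row=5, col=5)
  Distance 2: (row=2, col=5), (row=3, col=4), (row=4, col=3), (row=5, col=4), (row=6, col=5)
  Distance 3: (row=1, col=5), (row=2, col=4), (row=3, col=3), (row=4, col=2), (row=5, col=3), (row=6, col=4), (row=7, col=5)
  Distance 4: (row=1, col=4), (row=2, col=3), (row=3, col=2), (row=4, col=1), (row=5, col=2), (row=6, col=3), (row=7, col=4), (row=8, col=5)  <- goal reached here
One shortest path (4 moves): (row=4, col=5) -> (row=4, col=4) -> (row=4, col=3) -> (row=5, col=3) -> (row=6, col=3)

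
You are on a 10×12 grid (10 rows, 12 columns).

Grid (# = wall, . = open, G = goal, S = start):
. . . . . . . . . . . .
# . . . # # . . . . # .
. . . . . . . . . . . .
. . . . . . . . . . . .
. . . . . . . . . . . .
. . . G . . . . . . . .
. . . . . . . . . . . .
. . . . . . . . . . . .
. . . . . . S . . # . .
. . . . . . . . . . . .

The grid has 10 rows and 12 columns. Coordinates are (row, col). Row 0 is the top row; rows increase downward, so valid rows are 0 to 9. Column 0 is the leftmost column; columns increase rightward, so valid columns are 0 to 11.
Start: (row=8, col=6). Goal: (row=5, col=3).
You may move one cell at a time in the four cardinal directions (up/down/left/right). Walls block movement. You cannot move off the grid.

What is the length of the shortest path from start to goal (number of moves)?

Answer: Shortest path length: 6

Derivation:
BFS from (row=8, col=6) until reaching (row=5, col=3):
  Distance 0: (row=8, col=6)
  Distance 1: (row=7, col=6), (row=8, col=5), (row=8, col=7), (row=9, col=6)
  Distance 2: (row=6, col=6), (row=7, col=5), (row=7, col=7), (row=8, col=4), (row=8, col=8), (row=9, col=5), (row=9, col=7)
  Distance 3: (row=5, col=6), (row=6, col=5), (row=6, col=7), (row=7, col=4), (row=7, col=8), (row=8, col=3), (row=9, col=4), (row=9, col=8)
  Distance 4: (row=4, col=6), (row=5, col=5), (row=5, col=7), (row=6, col=4), (row=6, col=8), (row=7, col=3), (row=7, col=9), (row=8, col=2), (row=9, col=3), (row=9, col=9)
  Distance 5: (row=3, col=6), (row=4, col=5), (row=4, col=7), (row=5, col=4), (row=5, col=8), (row=6, col=3), (row=6, col=9), (row=7, col=2), (row=7, col=10), (row=8, col=1), (row=9, col=2), (row=9, col=10)
  Distance 6: (row=2, col=6), (row=3, col=5), (row=3, col=7), (row=4, col=4), (row=4, col=8), (row=5, col=3), (row=5, col=9), (row=6, col=2), (row=6, col=10), (row=7, col=1), (row=7, col=11), (row=8, col=0), (row=8, col=10), (row=9, col=1), (row=9, col=11)  <- goal reached here
One shortest path (6 moves): (row=8, col=6) -> (row=8, col=5) -> (row=8, col=4) -> (row=8, col=3) -> (row=7, col=3) -> (row=6, col=3) -> (row=5, col=3)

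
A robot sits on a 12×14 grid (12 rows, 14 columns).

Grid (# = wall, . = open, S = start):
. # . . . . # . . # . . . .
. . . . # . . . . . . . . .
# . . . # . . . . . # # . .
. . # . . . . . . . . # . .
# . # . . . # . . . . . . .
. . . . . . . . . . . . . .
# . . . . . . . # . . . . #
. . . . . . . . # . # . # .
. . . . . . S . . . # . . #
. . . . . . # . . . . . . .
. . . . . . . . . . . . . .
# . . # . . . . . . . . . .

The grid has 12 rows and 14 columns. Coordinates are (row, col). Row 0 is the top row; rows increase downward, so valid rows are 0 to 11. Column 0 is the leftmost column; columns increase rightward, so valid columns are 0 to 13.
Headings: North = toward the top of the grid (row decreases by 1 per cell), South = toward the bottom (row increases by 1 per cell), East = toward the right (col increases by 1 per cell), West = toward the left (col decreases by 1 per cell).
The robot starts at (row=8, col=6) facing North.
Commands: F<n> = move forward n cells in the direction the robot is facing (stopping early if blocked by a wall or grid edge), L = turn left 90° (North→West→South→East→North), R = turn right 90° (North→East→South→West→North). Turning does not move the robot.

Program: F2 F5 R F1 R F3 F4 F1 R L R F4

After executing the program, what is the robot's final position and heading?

Answer: Final position: (row=11, col=4), facing West

Derivation:
Start: (row=8, col=6), facing North
  F2: move forward 2, now at (row=6, col=6)
  F5: move forward 1/5 (blocked), now at (row=5, col=6)
  R: turn right, now facing East
  F1: move forward 1, now at (row=5, col=7)
  R: turn right, now facing South
  F3: move forward 3, now at (row=8, col=7)
  F4: move forward 3/4 (blocked), now at (row=11, col=7)
  F1: move forward 0/1 (blocked), now at (row=11, col=7)
  R: turn right, now facing West
  L: turn left, now facing South
  R: turn right, now facing West
  F4: move forward 3/4 (blocked), now at (row=11, col=4)
Final: (row=11, col=4), facing West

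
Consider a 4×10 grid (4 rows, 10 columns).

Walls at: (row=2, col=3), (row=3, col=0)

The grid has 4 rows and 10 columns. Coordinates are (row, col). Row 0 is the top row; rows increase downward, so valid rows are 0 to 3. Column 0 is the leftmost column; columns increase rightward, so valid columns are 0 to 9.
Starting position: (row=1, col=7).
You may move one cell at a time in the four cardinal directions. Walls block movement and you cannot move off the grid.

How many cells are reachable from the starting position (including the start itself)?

Answer: Reachable cells: 38

Derivation:
BFS flood-fill from (row=1, col=7):
  Distance 0: (row=1, col=7)
  Distance 1: (row=0, col=7), (row=1, col=6), (row=1, col=8), (row=2, col=7)
  Distance 2: (row=0, col=6), (row=0, col=8), (row=1, col=5), (row=1, col=9), (row=2, col=6), (row=2, col=8), (row=3, col=7)
  Distance 3: (row=0, col=5), (row=0, col=9), (row=1, col=4), (row=2, col=5), (row=2, col=9), (row=3, col=6), (row=3, col=8)
  Distance 4: (row=0, col=4), (row=1, col=3), (row=2, col=4), (row=3, col=5), (row=3, col=9)
  Distance 5: (row=0, col=3), (row=1, col=2), (row=3, col=4)
  Distance 6: (row=0, col=2), (row=1, col=1), (row=2, col=2), (row=3, col=3)
  Distance 7: (row=0, col=1), (row=1, col=0), (row=2, col=1), (row=3, col=2)
  Distance 8: (row=0, col=0), (row=2, col=0), (row=3, col=1)
Total reachable: 38 (grid has 38 open cells total)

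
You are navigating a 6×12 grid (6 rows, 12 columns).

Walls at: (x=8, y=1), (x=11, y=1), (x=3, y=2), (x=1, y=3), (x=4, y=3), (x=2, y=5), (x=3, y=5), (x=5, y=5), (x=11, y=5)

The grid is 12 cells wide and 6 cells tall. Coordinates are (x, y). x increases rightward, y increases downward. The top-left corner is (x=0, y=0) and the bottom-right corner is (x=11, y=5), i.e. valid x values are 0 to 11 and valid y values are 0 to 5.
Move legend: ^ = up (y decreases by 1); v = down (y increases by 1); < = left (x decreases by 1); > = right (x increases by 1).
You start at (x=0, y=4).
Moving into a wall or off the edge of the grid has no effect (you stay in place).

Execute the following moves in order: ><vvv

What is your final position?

Answer: Final position: (x=0, y=5)

Derivation:
Start: (x=0, y=4)
  > (right): (x=0, y=4) -> (x=1, y=4)
  < (left): (x=1, y=4) -> (x=0, y=4)
  v (down): (x=0, y=4) -> (x=0, y=5)
  v (down): blocked, stay at (x=0, y=5)
  v (down): blocked, stay at (x=0, y=5)
Final: (x=0, y=5)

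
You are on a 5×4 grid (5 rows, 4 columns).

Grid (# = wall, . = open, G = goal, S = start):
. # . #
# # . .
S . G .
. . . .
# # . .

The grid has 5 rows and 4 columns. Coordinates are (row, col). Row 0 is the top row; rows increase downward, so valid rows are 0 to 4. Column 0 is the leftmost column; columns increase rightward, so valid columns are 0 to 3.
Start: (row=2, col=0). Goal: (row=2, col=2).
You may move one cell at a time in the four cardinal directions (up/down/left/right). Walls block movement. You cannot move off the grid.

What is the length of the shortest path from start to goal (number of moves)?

BFS from (row=2, col=0) until reaching (row=2, col=2):
  Distance 0: (row=2, col=0)
  Distance 1: (row=2, col=1), (row=3, col=0)
  Distance 2: (row=2, col=2), (row=3, col=1)  <- goal reached here
One shortest path (2 moves): (row=2, col=0) -> (row=2, col=1) -> (row=2, col=2)

Answer: Shortest path length: 2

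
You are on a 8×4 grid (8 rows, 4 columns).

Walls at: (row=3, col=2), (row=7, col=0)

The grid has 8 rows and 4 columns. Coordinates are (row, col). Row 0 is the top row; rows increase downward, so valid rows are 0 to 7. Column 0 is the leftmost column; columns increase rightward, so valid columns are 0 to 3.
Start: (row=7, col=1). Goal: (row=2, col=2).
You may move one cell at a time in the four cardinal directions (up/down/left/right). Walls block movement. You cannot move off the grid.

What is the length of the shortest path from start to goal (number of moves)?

BFS from (row=7, col=1) until reaching (row=2, col=2):
  Distance 0: (row=7, col=1)
  Distance 1: (row=6, col=1), (row=7, col=2)
  Distance 2: (row=5, col=1), (row=6, col=0), (row=6, col=2), (row=7, col=3)
  Distance 3: (row=4, col=1), (row=5, col=0), (row=5, col=2), (row=6, col=3)
  Distance 4: (row=3, col=1), (row=4, col=0), (row=4, col=2), (row=5, col=3)
  Distance 5: (row=2, col=1), (row=3, col=0), (row=4, col=3)
  Distance 6: (row=1, col=1), (row=2, col=0), (row=2, col=2), (row=3, col=3)  <- goal reached here
One shortest path (6 moves): (row=7, col=1) -> (row=6, col=1) -> (row=5, col=1) -> (row=4, col=1) -> (row=3, col=1) -> (row=2, col=1) -> (row=2, col=2)

Answer: Shortest path length: 6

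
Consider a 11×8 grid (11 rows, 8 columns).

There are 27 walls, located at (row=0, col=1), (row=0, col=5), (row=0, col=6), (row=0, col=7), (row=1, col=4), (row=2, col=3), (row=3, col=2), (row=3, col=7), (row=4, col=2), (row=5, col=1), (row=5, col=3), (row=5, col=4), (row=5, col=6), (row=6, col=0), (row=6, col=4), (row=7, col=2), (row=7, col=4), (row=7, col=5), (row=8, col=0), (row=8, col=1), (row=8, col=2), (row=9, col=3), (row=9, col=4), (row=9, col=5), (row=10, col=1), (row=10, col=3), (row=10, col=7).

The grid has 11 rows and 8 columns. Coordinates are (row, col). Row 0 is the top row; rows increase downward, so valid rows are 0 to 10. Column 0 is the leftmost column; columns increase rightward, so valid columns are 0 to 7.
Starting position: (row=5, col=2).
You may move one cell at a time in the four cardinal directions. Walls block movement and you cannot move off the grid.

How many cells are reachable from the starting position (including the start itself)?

Answer: Reachable cells: 40

Derivation:
BFS flood-fill from (row=5, col=2):
  Distance 0: (row=5, col=2)
  Distance 1: (row=6, col=2)
  Distance 2: (row=6, col=1), (row=6, col=3)
  Distance 3: (row=7, col=1), (row=7, col=3)
  Distance 4: (row=7, col=0), (row=8, col=3)
  Distance 5: (row=8, col=4)
  Distance 6: (row=8, col=5)
  Distance 7: (row=8, col=6)
  Distance 8: (row=7, col=6), (row=8, col=7), (row=9, col=6)
  Distance 9: (row=6, col=6), (row=7, col=7), (row=9, col=7), (row=10, col=6)
  Distance 10: (row=6, col=5), (row=6, col=7), (row=10, col=5)
  Distance 11: (row=5, col=5), (row=5, col=7), (row=10, col=4)
  Distance 12: (row=4, col=5), (row=4, col=7)
  Distance 13: (row=3, col=5), (row=4, col=4), (row=4, col=6)
  Distance 14: (row=2, col=5), (row=3, col=4), (row=3, col=6), (row=4, col=3)
  Distance 15: (row=1, col=5), (row=2, col=4), (row=2, col=6), (row=3, col=3)
  Distance 16: (row=1, col=6), (row=2, col=7)
  Distance 17: (row=1, col=7)
Total reachable: 40 (grid has 61 open cells total)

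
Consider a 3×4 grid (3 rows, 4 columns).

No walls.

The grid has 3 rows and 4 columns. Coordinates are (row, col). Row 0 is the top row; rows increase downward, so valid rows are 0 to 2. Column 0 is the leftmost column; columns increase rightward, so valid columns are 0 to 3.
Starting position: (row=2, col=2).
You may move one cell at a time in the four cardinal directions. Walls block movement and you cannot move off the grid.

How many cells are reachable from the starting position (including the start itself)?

BFS flood-fill from (row=2, col=2):
  Distance 0: (row=2, col=2)
  Distance 1: (row=1, col=2), (row=2, col=1), (row=2, col=3)
  Distance 2: (row=0, col=2), (row=1, col=1), (row=1, col=3), (row=2, col=0)
  Distance 3: (row=0, col=1), (row=0, col=3), (row=1, col=0)
  Distance 4: (row=0, col=0)
Total reachable: 12 (grid has 12 open cells total)

Answer: Reachable cells: 12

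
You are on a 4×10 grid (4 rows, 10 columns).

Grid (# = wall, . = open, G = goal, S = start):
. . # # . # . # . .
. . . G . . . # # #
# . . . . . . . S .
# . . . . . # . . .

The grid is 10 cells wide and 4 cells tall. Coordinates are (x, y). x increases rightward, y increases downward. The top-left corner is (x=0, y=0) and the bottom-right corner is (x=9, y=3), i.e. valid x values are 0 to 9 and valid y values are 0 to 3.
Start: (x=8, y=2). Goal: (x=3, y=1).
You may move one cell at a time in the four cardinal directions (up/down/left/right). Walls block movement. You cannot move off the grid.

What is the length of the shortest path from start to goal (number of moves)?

BFS from (x=8, y=2) until reaching (x=3, y=1):
  Distance 0: (x=8, y=2)
  Distance 1: (x=7, y=2), (x=9, y=2), (x=8, y=3)
  Distance 2: (x=6, y=2), (x=7, y=3), (x=9, y=3)
  Distance 3: (x=6, y=1), (x=5, y=2)
  Distance 4: (x=6, y=0), (x=5, y=1), (x=4, y=2), (x=5, y=3)
  Distance 5: (x=4, y=1), (x=3, y=2), (x=4, y=3)
  Distance 6: (x=4, y=0), (x=3, y=1), (x=2, y=2), (x=3, y=3)  <- goal reached here
One shortest path (6 moves): (x=8, y=2) -> (x=7, y=2) -> (x=6, y=2) -> (x=5, y=2) -> (x=4, y=2) -> (x=3, y=2) -> (x=3, y=1)

Answer: Shortest path length: 6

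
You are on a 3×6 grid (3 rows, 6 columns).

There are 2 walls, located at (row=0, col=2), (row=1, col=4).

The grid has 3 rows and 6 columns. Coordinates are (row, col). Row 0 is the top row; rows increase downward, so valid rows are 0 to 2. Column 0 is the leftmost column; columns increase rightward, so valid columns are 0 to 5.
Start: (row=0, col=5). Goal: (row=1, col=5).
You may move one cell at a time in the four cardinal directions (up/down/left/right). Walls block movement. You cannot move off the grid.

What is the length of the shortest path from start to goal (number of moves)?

Answer: Shortest path length: 1

Derivation:
BFS from (row=0, col=5) until reaching (row=1, col=5):
  Distance 0: (row=0, col=5)
  Distance 1: (row=0, col=4), (row=1, col=5)  <- goal reached here
One shortest path (1 moves): (row=0, col=5) -> (row=1, col=5)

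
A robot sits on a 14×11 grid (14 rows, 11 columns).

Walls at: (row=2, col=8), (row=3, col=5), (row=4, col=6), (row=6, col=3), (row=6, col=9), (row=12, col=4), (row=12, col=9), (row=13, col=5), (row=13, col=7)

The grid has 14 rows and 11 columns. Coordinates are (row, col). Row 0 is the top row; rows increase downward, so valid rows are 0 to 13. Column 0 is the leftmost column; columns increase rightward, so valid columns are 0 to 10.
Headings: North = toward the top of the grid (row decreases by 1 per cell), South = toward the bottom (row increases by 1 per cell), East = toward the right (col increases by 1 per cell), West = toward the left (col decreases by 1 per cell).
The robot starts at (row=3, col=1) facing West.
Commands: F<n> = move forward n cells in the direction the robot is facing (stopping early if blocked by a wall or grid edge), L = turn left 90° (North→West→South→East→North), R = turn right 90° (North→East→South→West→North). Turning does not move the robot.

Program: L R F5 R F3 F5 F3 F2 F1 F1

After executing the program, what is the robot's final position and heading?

Start: (row=3, col=1), facing West
  L: turn left, now facing South
  R: turn right, now facing West
  F5: move forward 1/5 (blocked), now at (row=3, col=0)
  R: turn right, now facing North
  F3: move forward 3, now at (row=0, col=0)
  F5: move forward 0/5 (blocked), now at (row=0, col=0)
  F3: move forward 0/3 (blocked), now at (row=0, col=0)
  F2: move forward 0/2 (blocked), now at (row=0, col=0)
  F1: move forward 0/1 (blocked), now at (row=0, col=0)
  F1: move forward 0/1 (blocked), now at (row=0, col=0)
Final: (row=0, col=0), facing North

Answer: Final position: (row=0, col=0), facing North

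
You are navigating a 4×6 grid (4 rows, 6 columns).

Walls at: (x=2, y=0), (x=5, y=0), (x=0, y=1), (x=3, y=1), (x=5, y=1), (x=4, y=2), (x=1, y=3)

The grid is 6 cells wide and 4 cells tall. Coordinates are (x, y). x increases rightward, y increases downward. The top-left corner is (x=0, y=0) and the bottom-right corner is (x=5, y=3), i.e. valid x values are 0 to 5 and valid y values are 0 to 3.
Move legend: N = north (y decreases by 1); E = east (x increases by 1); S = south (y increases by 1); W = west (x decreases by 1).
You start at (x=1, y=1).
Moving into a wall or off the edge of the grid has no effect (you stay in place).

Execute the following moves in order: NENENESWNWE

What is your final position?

Answer: Final position: (x=1, y=0)

Derivation:
Start: (x=1, y=1)
  N (north): (x=1, y=1) -> (x=1, y=0)
  E (east): blocked, stay at (x=1, y=0)
  N (north): blocked, stay at (x=1, y=0)
  E (east): blocked, stay at (x=1, y=0)
  N (north): blocked, stay at (x=1, y=0)
  E (east): blocked, stay at (x=1, y=0)
  S (south): (x=1, y=0) -> (x=1, y=1)
  W (west): blocked, stay at (x=1, y=1)
  N (north): (x=1, y=1) -> (x=1, y=0)
  W (west): (x=1, y=0) -> (x=0, y=0)
  E (east): (x=0, y=0) -> (x=1, y=0)
Final: (x=1, y=0)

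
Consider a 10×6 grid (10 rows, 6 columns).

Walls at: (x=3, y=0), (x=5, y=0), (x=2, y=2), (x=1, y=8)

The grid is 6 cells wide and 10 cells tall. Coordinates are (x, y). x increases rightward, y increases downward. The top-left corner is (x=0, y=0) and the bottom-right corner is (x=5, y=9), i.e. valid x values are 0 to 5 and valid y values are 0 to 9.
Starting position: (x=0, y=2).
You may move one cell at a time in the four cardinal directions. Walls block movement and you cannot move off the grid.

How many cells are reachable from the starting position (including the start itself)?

Answer: Reachable cells: 56

Derivation:
BFS flood-fill from (x=0, y=2):
  Distance 0: (x=0, y=2)
  Distance 1: (x=0, y=1), (x=1, y=2), (x=0, y=3)
  Distance 2: (x=0, y=0), (x=1, y=1), (x=1, y=3), (x=0, y=4)
  Distance 3: (x=1, y=0), (x=2, y=1), (x=2, y=3), (x=1, y=4), (x=0, y=5)
  Distance 4: (x=2, y=0), (x=3, y=1), (x=3, y=3), (x=2, y=4), (x=1, y=5), (x=0, y=6)
  Distance 5: (x=4, y=1), (x=3, y=2), (x=4, y=3), (x=3, y=4), (x=2, y=5), (x=1, y=6), (x=0, y=7)
  Distance 6: (x=4, y=0), (x=5, y=1), (x=4, y=2), (x=5, y=3), (x=4, y=4), (x=3, y=5), (x=2, y=6), (x=1, y=7), (x=0, y=8)
  Distance 7: (x=5, y=2), (x=5, y=4), (x=4, y=5), (x=3, y=6), (x=2, y=7), (x=0, y=9)
  Distance 8: (x=5, y=5), (x=4, y=6), (x=3, y=7), (x=2, y=8), (x=1, y=9)
  Distance 9: (x=5, y=6), (x=4, y=7), (x=3, y=8), (x=2, y=9)
  Distance 10: (x=5, y=7), (x=4, y=8), (x=3, y=9)
  Distance 11: (x=5, y=8), (x=4, y=9)
  Distance 12: (x=5, y=9)
Total reachable: 56 (grid has 56 open cells total)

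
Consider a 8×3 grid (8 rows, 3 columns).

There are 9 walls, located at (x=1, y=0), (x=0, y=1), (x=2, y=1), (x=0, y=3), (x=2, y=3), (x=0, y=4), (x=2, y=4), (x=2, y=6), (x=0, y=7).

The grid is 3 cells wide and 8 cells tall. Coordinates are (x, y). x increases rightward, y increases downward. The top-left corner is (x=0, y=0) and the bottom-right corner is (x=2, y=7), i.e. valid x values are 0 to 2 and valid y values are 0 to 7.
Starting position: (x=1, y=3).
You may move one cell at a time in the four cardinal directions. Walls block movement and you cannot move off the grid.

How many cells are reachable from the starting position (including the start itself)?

BFS flood-fill from (x=1, y=3):
  Distance 0: (x=1, y=3)
  Distance 1: (x=1, y=2), (x=1, y=4)
  Distance 2: (x=1, y=1), (x=0, y=2), (x=2, y=2), (x=1, y=5)
  Distance 3: (x=0, y=5), (x=2, y=5), (x=1, y=6)
  Distance 4: (x=0, y=6), (x=1, y=7)
  Distance 5: (x=2, y=7)
Total reachable: 13 (grid has 15 open cells total)

Answer: Reachable cells: 13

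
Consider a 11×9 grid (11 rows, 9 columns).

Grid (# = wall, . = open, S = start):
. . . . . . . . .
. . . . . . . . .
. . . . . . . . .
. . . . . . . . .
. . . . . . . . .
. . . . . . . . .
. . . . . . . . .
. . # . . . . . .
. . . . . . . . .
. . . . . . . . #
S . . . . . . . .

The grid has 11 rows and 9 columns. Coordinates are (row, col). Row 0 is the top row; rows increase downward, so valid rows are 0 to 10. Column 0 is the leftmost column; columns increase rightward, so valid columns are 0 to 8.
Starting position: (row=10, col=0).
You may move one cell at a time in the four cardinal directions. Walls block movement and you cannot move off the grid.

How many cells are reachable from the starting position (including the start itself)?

BFS flood-fill from (row=10, col=0):
  Distance 0: (row=10, col=0)
  Distance 1: (row=9, col=0), (row=10, col=1)
  Distance 2: (row=8, col=0), (row=9, col=1), (row=10, col=2)
  Distance 3: (row=7, col=0), (row=8, col=1), (row=9, col=2), (row=10, col=3)
  Distance 4: (row=6, col=0), (row=7, col=1), (row=8, col=2), (row=9, col=3), (row=10, col=4)
  Distance 5: (row=5, col=0), (row=6, col=1), (row=8, col=3), (row=9, col=4), (row=10, col=5)
  Distance 6: (row=4, col=0), (row=5, col=1), (row=6, col=2), (row=7, col=3), (row=8, col=4), (row=9, col=5), (row=10, col=6)
  Distance 7: (row=3, col=0), (row=4, col=1), (row=5, col=2), (row=6, col=3), (row=7, col=4), (row=8, col=5), (row=9, col=6), (row=10, col=7)
  Distance 8: (row=2, col=0), (row=3, col=1), (row=4, col=2), (row=5, col=3), (row=6, col=4), (row=7, col=5), (row=8, col=6), (row=9, col=7), (row=10, col=8)
  Distance 9: (row=1, col=0), (row=2, col=1), (row=3, col=2), (row=4, col=3), (row=5, col=4), (row=6, col=5), (row=7, col=6), (row=8, col=7)
  Distance 10: (row=0, col=0), (row=1, col=1), (row=2, col=2), (row=3, col=3), (row=4, col=4), (row=5, col=5), (row=6, col=6), (row=7, col=7), (row=8, col=8)
  Distance 11: (row=0, col=1), (row=1, col=2), (row=2, col=3), (row=3, col=4), (row=4, col=5), (row=5, col=6), (row=6, col=7), (row=7, col=8)
  Distance 12: (row=0, col=2), (row=1, col=3), (row=2, col=4), (row=3, col=5), (row=4, col=6), (row=5, col=7), (row=6, col=8)
  Distance 13: (row=0, col=3), (row=1, col=4), (row=2, col=5), (row=3, col=6), (row=4, col=7), (row=5, col=8)
  Distance 14: (row=0, col=4), (row=1, col=5), (row=2, col=6), (row=3, col=7), (row=4, col=8)
  Distance 15: (row=0, col=5), (row=1, col=6), (row=2, col=7), (row=3, col=8)
  Distance 16: (row=0, col=6), (row=1, col=7), (row=2, col=8)
  Distance 17: (row=0, col=7), (row=1, col=8)
  Distance 18: (row=0, col=8)
Total reachable: 97 (grid has 97 open cells total)

Answer: Reachable cells: 97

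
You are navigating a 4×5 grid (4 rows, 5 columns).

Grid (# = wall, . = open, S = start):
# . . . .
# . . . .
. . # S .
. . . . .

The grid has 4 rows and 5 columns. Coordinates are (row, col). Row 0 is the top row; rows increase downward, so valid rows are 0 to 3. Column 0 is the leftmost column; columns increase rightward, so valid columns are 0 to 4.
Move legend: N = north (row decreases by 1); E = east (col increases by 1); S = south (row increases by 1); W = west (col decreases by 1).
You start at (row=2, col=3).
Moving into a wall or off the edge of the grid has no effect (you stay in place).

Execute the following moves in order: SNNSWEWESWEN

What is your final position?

Start: (row=2, col=3)
  S (south): (row=2, col=3) -> (row=3, col=3)
  N (north): (row=3, col=3) -> (row=2, col=3)
  N (north): (row=2, col=3) -> (row=1, col=3)
  S (south): (row=1, col=3) -> (row=2, col=3)
  W (west): blocked, stay at (row=2, col=3)
  E (east): (row=2, col=3) -> (row=2, col=4)
  W (west): (row=2, col=4) -> (row=2, col=3)
  E (east): (row=2, col=3) -> (row=2, col=4)
  S (south): (row=2, col=4) -> (row=3, col=4)
  W (west): (row=3, col=4) -> (row=3, col=3)
  E (east): (row=3, col=3) -> (row=3, col=4)
  N (north): (row=3, col=4) -> (row=2, col=4)
Final: (row=2, col=4)

Answer: Final position: (row=2, col=4)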